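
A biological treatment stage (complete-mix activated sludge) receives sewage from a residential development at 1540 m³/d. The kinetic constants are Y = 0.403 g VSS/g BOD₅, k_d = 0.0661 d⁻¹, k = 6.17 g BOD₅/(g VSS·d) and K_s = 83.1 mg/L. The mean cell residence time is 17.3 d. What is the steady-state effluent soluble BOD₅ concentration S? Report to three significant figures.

S ≈ 4.36 mg/L

Effluent substrate depends only on kinetics and SRT: S = K_s(1 + k_d θ_c) / [θ_c(Yk − k_d) − 1] = 83.1 × (1 + 0.0661 × 17.3) / [17.3 × (0.403 × 6.17 − 0.0661) − 1] = 178.1 / 40.87 = 4.358 mg/L.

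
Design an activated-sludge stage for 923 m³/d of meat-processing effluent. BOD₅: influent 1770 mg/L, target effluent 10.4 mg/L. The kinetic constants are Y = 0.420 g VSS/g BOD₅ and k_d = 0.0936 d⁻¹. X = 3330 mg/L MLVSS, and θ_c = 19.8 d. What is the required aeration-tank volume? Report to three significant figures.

From the SRT design equation V = Y Q (S₀−S) θ_c / [X (1 + k_d θ_c)] = 0.420 × 923 × (1770 − 10.4) × 19.8 / [3330 × (1 + 0.0936 × 19.8)] = 1.35×10^7 / 9501 = 1421 m³.

V ≈ 1420 m³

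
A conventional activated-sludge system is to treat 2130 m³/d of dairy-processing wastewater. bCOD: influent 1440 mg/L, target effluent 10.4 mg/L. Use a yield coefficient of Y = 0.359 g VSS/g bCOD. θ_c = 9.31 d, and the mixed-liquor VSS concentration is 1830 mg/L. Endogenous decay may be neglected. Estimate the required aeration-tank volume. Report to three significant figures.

V ≈ 5560 m³

V·X = Y·Q·ΔS·θ_c gives V = 0.359 × 2130 × (1440 − 10.4) × 9.31 / 1830 = 5561 m³.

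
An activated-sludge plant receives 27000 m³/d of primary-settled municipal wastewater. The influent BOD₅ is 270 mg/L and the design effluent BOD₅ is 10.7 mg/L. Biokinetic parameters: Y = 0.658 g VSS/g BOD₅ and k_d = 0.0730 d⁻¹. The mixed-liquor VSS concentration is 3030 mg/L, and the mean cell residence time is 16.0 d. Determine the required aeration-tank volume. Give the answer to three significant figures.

From the SRT design equation V = Y Q (S₀−S) θ_c / [X (1 + k_d θ_c)] = 0.658 × 27000 × (270 − 10.7) × 16.0 / [3030 × (1 + 0.0730 × 16.0)] = 7.37×10^7 / 6569 = 11220 m³.

V ≈ 11200 m³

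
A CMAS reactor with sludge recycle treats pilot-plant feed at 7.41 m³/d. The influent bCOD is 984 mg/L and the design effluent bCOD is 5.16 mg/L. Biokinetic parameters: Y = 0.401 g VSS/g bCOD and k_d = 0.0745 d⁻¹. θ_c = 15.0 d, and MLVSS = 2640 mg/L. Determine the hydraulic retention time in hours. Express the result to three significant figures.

From the SRT design equation V = Y Q (S₀−S) θ_c / [X (1 + k_d θ_c)] = 0.401 × 7.41 × (984 − 5.16) × 15.0 / [2640 × (1 + 0.0745 × 15.0)] = 4.36×10^4 / 5590 = 7.804 m³.
τ = V/Q = 7.804/7.41 = 1.053 d, or 25.28 h.

τ ≈ 25.3 h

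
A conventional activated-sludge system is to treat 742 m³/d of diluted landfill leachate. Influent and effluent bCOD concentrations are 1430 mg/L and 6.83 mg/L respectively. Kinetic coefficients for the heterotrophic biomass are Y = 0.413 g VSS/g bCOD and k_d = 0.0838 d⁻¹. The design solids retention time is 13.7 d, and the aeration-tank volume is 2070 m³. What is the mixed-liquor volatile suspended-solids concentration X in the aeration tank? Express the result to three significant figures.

X = Y·Q·ΔS·θ_c / [V·(1 + k_d θ_c)] = 0.413 × 742 × (1430 − 6.83) × 13.7 / [2070 × (1 + 0.0838 × 13.7)] = 1344 mg/L.

X ≈ 1340 mg/L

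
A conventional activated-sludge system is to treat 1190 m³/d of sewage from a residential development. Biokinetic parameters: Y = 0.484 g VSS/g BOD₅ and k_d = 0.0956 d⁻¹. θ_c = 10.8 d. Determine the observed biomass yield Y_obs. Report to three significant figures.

Observed yield with endogenous decay: Y_obs = Y / (1 + k_d·θ_c) = 0.484 / (1 + 0.0956 × 10.8) = 0.484 / 2.032 = 0.2381 g VSS/g BOD₅.

Y_obs ≈ 0.238 g VSS/g BOD₅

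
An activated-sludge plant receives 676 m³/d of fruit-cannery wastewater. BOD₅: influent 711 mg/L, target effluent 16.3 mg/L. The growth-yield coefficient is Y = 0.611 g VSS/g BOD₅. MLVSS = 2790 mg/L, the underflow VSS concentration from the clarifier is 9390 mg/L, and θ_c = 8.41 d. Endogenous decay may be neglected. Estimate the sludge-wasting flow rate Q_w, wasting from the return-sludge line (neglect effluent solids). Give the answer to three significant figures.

Biomass mass balance (decay neglected): V·X = Y·Q·(S₀ − S)·θ_c, so V = 0.611 × 676 × (711 − 16.3) × 8.41 / 2790 = 864.9 m³.
θ_c = V·X/(Q_w·X_r) when wasting from the recycle, so Q_w = V·X/(θ_c·X_r) = 864.9 × 2790 / (8.41 × 9390) = 30.56 m³/d.

Q_w ≈ 30.6 m³/d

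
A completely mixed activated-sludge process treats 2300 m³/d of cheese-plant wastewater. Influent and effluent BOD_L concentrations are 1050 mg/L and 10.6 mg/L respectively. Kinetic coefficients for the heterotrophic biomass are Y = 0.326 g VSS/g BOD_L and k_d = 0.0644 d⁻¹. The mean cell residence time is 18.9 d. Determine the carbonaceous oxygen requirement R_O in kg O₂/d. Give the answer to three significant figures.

Observed yield with endogenous decay: Y_obs = Y / (1 + k_d·θ_c) = 0.326 / (1 + 0.0644 × 18.9) = 0.326 / 2.217 = 0.1470 g VSS/g BOD_L.
Substrate removed = Q·(S₀ − S) = 2300 m³/d × (1050 − 10.6) g/m³ = 2.39×10^6 g/d = 2391 kg/d.
Net sludge production P_X = 0.1470 × 2391 = 351.5 kg VSS/d.
R_O = Q·ΔS − 1.42 P_X = 2391 − 499.1 = 1891 kg O₂/d.

R_O ≈ 1890 kg O₂/d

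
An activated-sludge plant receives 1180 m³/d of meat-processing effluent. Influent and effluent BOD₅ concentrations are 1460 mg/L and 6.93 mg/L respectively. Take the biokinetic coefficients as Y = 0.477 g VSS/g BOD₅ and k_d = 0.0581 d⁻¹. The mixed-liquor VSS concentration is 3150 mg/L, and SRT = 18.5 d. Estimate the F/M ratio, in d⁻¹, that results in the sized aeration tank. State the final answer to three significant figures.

F/M ≈ 0.236 d⁻¹

Steady-state biomass mass balance: V·X·(1 + k_d·θ_c) = Y·Q·(S₀ − S)·θ_c, so V = 0.477 × 1180 × (1460 − 6.93) × 18.5 / [3150 × (1 + 0.0581 × 18.5)] = 1.51×10^7 / 6536 = 2315 m³.
F/M = applied load / biomass = Q·S₀/(V·X) = 1180 × 1460 / (2315 × 3150) = 0.2362 d⁻¹.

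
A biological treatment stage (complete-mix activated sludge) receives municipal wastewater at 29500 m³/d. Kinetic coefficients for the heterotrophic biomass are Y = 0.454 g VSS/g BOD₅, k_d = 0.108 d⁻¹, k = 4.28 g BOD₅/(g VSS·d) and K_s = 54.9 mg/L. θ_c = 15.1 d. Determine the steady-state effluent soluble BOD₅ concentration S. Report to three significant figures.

S ≈ 5.41 mg/L

From the Monod/SRT balance for a CMAS, S = K_s·(1+k_d θ_c)/[θ_c·(Y k − k_d) − 1] = 54.9 × (1 + 0.108 × 15.1) / [15.1 × (0.454 × 4.28 − 0.108) − 1] = 144.4 / 26.71 = 5.407 mg/L.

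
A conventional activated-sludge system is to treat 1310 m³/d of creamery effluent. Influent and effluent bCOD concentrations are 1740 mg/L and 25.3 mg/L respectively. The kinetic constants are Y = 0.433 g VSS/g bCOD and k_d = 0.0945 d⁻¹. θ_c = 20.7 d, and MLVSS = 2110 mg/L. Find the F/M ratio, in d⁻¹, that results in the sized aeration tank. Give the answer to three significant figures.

From the SRT design equation V = Y Q (S₀−S) θ_c / [X (1 + k_d θ_c)] = 0.433 × 1310 × (1740 − 25.3) × 20.7 / [2110 × (1 + 0.0945 × 20.7)] = 2.01×10^7 / 6237 = 3228 m³.
Food-to-microorganism ratio F/M = Q S₀ / (V X) = 1310 × 1740 / (3228 × 2110) = 0.3347 d⁻¹.

F/M ≈ 0.335 d⁻¹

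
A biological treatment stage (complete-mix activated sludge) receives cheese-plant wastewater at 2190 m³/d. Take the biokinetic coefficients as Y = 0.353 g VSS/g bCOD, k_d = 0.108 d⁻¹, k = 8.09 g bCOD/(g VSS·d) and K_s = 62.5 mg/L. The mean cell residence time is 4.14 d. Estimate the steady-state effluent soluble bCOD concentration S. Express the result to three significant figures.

S ≈ 8.72 mg/L

From the Monod/SRT balance for a CMAS, S = K_s·(1+k_d θ_c)/[θ_c·(Y k − k_d) − 1] = 62.5 × (1 + 0.108 × 4.14) / [4.14 × (0.353 × 8.09 − 0.108) − 1] = 90.44 / 10.38 = 8.717 mg/L.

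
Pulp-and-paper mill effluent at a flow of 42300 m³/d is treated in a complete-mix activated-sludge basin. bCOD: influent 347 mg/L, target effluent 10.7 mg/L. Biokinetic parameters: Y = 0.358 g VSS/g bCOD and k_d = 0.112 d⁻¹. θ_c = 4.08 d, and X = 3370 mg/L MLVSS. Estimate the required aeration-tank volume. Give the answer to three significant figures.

Steady-state biomass mass balance: V·X·(1 + k_d·θ_c) = Y·Q·(S₀ − S)·θ_c, so V = 0.358 × 42300 × (347 − 10.7) × 4.08 / [3370 × (1 + 0.112 × 4.08)] = 2.08×10^7 / 4910 = 4232 m³.

V ≈ 4230 m³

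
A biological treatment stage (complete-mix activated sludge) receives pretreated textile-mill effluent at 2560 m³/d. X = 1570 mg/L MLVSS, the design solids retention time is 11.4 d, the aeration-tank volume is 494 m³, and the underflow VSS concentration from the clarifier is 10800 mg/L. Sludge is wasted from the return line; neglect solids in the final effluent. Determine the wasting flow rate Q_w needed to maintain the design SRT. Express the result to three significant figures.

Q_w ≈ 6.30 m³/d

θ_c = V·X/(Q_w·X_r) when wasting from the recycle, so Q_w = V·X/(θ_c·X_r) = 494.0 × 1570 / (11.4 × 10800) = 6.299 m³/d.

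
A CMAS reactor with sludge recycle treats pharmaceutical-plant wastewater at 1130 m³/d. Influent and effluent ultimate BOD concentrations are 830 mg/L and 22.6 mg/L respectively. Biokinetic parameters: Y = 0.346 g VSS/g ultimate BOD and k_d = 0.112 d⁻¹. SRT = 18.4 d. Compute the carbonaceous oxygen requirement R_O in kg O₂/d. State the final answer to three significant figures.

R_O ≈ 766 kg O₂/d

Y_obs = Y / (1 + k_d θ_c) = 0.346 / (1 + 0.112 × 18.4) = 0.346 / 3.061 = 0.1130.
Substrate removed = Q·(S₀ − S) = 1130 m³/d × (830 − 22.6) g/m³ = 9.12×10^5 g/d = 912.4 kg/d.
Net sludge production P_X = 0.1130 × 912.4 = 103.1 kg VSS/d.
R_O = Q·(S₀ − S) − 1.42·P_X = 912.4 − 1.42 × 103.1 = 765.9 kg O₂/d.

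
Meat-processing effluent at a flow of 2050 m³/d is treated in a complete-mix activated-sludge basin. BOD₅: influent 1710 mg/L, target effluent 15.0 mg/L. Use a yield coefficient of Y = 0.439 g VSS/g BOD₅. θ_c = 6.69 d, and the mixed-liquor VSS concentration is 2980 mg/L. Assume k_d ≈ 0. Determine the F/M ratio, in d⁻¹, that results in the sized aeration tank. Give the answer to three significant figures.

With k_d = 0 the design equation reduces to V = Y Q (S₀−S) θ_c / X = 0.439 × 2050 × (1710 − 15.0) × 6.69 / 2980 = 3425 m³.
Food-to-microorganism ratio F/M = Q S₀ / (V X) = 2050 × 1710 / (3425 × 2980) = 0.3435 d⁻¹.

F/M ≈ 0.344 d⁻¹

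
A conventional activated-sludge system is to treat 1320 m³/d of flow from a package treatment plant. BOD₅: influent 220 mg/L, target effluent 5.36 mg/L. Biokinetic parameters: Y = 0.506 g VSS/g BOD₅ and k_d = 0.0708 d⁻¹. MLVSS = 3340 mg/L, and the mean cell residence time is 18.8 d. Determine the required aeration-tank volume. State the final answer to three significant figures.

Steady-state biomass mass balance: V·X·(1 + k_d·θ_c) = Y·Q·(S₀ − S)·θ_c, so V = 0.506 × 1320 × (220 − 5.36) × 18.8 / [3340 × (1 + 0.0708 × 18.8)] = 2.7×10^6 / 7786 = 346.2 m³.

V ≈ 346 m³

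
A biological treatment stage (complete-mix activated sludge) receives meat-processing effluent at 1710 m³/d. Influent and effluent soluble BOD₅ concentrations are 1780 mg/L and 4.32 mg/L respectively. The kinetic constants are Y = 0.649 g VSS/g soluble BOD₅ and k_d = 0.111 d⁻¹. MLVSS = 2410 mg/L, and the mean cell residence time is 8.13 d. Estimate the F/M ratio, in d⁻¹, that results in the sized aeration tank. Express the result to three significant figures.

Steady-state biomass mass balance: V·X·(1 + k_d·θ_c) = Y·Q·(S₀ − S)·θ_c, so V = 0.649 × 1710 × (1780 − 4.32) × 8.13 / [2410 × (1 + 0.111 × 8.13)] = 1.6×10^7 / 4585 = 3494 m³.
Food-to-microorganism ratio F/M = Q S₀ / (V X) = 1710 × 1780 / (3494 × 2410) = 0.3614 d⁻¹.

F/M ≈ 0.361 d⁻¹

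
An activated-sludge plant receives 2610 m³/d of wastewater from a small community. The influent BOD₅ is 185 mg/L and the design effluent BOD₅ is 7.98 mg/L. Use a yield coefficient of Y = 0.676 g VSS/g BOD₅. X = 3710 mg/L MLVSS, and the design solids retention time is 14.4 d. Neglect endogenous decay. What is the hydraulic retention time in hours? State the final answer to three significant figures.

Biomass mass balance (decay neglected): V·X = Y·Q·(S₀ − S)·θ_c, so V = 0.676 × 2610 × (185 − 7.98) × 14.4 / 3710 = 1212 m³.
Hydraulic retention time τ = V/Q = 1212 / 2610 = 0.4645 d = 11.15 h.

τ ≈ 11.1 h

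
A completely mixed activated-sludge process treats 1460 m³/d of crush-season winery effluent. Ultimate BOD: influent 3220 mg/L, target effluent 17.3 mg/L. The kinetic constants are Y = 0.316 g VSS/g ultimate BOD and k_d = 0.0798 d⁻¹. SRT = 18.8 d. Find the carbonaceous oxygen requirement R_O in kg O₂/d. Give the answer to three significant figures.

Observed yield with endogenous decay: Y_obs = Y / (1 + k_d·θ_c) = 0.316 / (1 + 0.0798 × 18.8) = 0.316 / 2.500 = 0.1264 g VSS/g ultimate BOD.
Substrate removed = Q·(S₀ − S) = 1460 m³/d × (3220 − 17.3) g/m³ = 4.68×10^6 g/d = 4676 kg/d.
P_X = Y_obs·Q·(S₀ − S) = 0.1264 × 4676 = 591.0 kg VSS/d.
R_O = Q·(S₀ − S) − 1.42·P_X = 4676 − 1.42 × 591.0 = 3837 kg O₂/d.

R_O ≈ 3840 kg O₂/d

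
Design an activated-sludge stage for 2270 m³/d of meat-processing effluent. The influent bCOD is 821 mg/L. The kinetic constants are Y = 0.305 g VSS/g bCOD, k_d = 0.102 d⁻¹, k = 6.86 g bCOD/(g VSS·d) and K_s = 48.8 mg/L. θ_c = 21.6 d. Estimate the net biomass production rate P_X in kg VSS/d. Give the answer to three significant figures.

P_X ≈ 177 kg VSS/d

For a completely mixed reactor with recycle the Lawrence–McCarty relation gives S = K_s·(1 + k_d·θ_c) / [θ_c·(Y·k − k_d) − 1] = 48.8 × (1 + 0.102 × 21.6) / [21.6 × (0.305 × 6.86 − 0.102) − 1] = 156.3 / 41.99 = 3.723 mg/L.
Observed yield with endogenous decay: Y_obs = Y / (1 + k_d·θ_c) = 0.305 / (1 + 0.102 × 21.6) = 0.305 / 3.203 = 0.09522 g VSS/g bCOD.
Q·(S₀ − S) = 2270 × (821 − 3.72) × 10⁻³ = 1855 kg/d removed.
Net biomass production P_X = Y_obs × Q·(S₀ − S) = 0.09522 × 1855 = 176.6 kg VSS/d.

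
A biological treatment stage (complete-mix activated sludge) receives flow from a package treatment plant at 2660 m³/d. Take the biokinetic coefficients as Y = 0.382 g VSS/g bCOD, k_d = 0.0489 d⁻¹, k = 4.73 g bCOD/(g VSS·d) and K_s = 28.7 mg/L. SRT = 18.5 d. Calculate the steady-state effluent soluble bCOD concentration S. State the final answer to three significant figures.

Effluent substrate depends only on kinetics and SRT: S = K_s(1 + k_d θ_c) / [θ_c(Yk − k_d) − 1] = 28.7 × (1 + 0.0489 × 18.5) / [18.5 × (0.382 × 4.73 − 0.0489) − 1] = 54.66 / 31.52 = 1.734 mg/L.

S ≈ 1.73 mg/L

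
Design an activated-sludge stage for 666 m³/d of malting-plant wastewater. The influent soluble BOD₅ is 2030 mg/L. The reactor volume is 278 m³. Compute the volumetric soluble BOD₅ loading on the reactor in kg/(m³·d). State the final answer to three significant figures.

Applied soluble BOD₅ load per unit volume = Q·S₀/V = (666 × 2030/1000)/278.0 = 4.863 kg soluble BOD₅·m⁻³·d⁻¹.

L_v ≈ 4.86 kg soluble BOD₅/(m³·d)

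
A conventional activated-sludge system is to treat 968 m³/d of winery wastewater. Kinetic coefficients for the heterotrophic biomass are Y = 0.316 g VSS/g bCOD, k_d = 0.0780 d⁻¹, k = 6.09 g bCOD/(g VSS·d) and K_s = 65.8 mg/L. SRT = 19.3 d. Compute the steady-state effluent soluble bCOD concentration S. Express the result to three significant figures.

For a completely mixed reactor with recycle the Lawrence–McCarty relation gives S = K_s·(1 + k_d·θ_c) / [θ_c·(Y·k − k_d) − 1] = 65.8 × (1 + 0.0780 × 19.3) / [19.3 × (0.316 × 6.09 − 0.0780) − 1] = 164.9 / 34.64 = 4.760 mg/L.

S ≈ 4.76 mg/L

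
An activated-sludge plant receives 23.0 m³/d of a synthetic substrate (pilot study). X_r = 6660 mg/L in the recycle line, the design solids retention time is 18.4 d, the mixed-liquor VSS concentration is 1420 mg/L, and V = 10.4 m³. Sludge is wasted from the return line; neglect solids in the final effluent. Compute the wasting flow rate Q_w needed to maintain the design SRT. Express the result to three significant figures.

Wasting from the return line (neglecting effluent solids): Q_w = V·X / (θ_c·X_r) = 10.40 × 1420 / (18.4 × 6660) = 0.1205 m³/d.

Q_w ≈ 0.121 m³/d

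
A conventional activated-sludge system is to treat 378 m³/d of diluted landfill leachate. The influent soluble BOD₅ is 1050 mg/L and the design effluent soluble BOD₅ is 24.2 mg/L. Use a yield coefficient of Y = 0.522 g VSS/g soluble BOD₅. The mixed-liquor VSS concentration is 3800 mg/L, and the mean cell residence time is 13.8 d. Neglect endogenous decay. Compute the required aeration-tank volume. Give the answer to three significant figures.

V ≈ 735 m³

V·X = Y·Q·ΔS·θ_c gives V = 0.522 × 378 × (1050 − 24.2) × 13.8 / 3800 = 735.1 m³.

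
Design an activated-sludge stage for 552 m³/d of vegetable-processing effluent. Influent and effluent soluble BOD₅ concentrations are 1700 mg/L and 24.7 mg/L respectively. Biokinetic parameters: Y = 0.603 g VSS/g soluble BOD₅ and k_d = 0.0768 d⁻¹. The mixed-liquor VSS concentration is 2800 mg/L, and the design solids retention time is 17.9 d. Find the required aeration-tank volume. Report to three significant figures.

Steady-state biomass mass balance: V·X·(1 + k_d·θ_c) = Y·Q·(S₀ − S)·θ_c, so V = 0.603 × 552 × (1700 − 24.7) × 17.9 / [2800 × (1 + 0.0768 × 17.9)] = 9.98×10^6 / 6649 = 1501 m³.

V ≈ 1500 m³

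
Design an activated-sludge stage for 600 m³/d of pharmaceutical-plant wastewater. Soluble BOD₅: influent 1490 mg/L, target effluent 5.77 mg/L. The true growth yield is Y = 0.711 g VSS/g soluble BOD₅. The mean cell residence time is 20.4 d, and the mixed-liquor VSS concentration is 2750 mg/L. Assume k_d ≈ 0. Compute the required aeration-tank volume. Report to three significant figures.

Biomass mass balance (decay neglected): V·X = Y·Q·(S₀ − S)·θ_c, so V = 0.711 × 600 × (1490 − 5.77) × 20.4 / 2750 = 4697 m³.

V ≈ 4700 m³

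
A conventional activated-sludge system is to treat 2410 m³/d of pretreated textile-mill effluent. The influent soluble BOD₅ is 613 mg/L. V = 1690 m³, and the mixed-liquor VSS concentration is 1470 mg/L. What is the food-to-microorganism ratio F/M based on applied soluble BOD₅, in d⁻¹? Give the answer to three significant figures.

F/M ≈ 0.595 d⁻¹

F/M = applied load / biomass = Q·S₀/(V·X) = 2410 × 613 / (1690 × 1470) = 0.5947 d⁻¹.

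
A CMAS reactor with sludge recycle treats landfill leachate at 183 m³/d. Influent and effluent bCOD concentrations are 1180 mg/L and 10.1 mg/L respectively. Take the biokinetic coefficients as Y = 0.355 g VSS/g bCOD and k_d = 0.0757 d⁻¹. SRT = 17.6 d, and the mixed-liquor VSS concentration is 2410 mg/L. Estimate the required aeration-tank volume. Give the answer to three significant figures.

V ≈ 238 m³

Steady-state biomass mass balance: V·X·(1 + k_d·θ_c) = Y·Q·(S₀ − S)·θ_c, so V = 0.355 × 183 × (1180 − 10.1) × 17.6 / [2410 × (1 + 0.0757 × 17.6)] = 1.34×10^6 / 5621 = 238.0 m³.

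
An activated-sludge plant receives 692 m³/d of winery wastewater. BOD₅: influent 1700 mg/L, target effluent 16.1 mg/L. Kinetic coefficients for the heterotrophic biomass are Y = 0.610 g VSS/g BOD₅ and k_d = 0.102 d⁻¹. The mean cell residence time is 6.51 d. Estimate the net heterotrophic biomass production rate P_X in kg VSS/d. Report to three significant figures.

Correct the yield for decay: Y_obs = Y/(1 + k_d θ_c) = 0.610 / (1 + 0.102 × 6.51) = 0.610 / 1.664 = 0.3666.
Substrate removed = Q·(S₀ − S) = 692 m³/d × (1700 − 16.1) g/m³ = 1.17×10^6 g/d = 1165 kg/d.
P_X = Y_obs · Q(S₀ − S) = 0.3666 × 1165 = 427.2 kg VSS/d.

P_X ≈ 427 kg VSS/d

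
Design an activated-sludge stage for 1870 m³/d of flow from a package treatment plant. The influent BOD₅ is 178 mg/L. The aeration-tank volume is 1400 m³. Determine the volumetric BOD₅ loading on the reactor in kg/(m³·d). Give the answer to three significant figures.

L_v ≈ 0.238 kg BOD₅/(m³·d)

Applied BOD₅ load per unit volume = Q·S₀/V = (1870 × 178/1000)/1400 = 0.2378 kg BOD₅·m⁻³·d⁻¹.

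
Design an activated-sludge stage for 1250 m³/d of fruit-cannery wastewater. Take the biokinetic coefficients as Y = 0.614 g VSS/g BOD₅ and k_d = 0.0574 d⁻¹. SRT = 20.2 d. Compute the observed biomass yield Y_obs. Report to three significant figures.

The observed yield is Y_obs = Y/(1 + k_d·θ_c) = 0.614 / (1 + 0.0574 × 20.2) = 0.614 / 2.159 = 0.2843 g VSS per g BOD₅ removed.

Y_obs ≈ 0.284 g VSS/g BOD₅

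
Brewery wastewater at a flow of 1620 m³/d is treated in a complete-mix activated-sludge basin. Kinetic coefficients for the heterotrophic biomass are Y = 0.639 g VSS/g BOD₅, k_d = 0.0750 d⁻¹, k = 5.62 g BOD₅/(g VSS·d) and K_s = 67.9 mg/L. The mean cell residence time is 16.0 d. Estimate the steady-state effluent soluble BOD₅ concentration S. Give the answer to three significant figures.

From the Monod/SRT balance for a CMAS, S = K_s·(1+k_d θ_c)/[θ_c·(Y k − k_d) − 1] = 67.9 × (1 + 0.0750 × 16.0) / [16.0 × (0.639 × 5.62 − 0.0750) − 1] = 149.4 / 55.26 = 2.703 mg/L.

S ≈ 2.70 mg/L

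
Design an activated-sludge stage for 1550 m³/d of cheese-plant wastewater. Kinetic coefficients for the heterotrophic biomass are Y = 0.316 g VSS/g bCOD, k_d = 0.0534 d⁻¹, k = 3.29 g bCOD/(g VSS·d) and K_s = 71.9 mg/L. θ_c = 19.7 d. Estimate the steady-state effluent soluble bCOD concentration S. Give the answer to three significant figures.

S ≈ 8.01 mg/L

For a completely mixed reactor with recycle the Lawrence–McCarty relation gives S = K_s·(1 + k_d·θ_c) / [θ_c·(Y·k − k_d) − 1] = 71.9 × (1 + 0.0534 × 19.7) / [19.7 × (0.316 × 3.29 − 0.0534) − 1] = 147.5 / 18.43 = 8.006 mg/L.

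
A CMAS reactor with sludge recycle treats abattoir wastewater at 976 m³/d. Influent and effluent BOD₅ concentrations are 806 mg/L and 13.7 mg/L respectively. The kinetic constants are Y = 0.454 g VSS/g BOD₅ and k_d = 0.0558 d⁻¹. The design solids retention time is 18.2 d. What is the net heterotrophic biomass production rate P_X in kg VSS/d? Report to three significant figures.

P_X ≈ 174 kg VSS/d

Observed yield with endogenous decay: Y_obs = Y / (1 + k_d·θ_c) = 0.454 / (1 + 0.0558 × 18.2) = 0.454 / 2.016 = 0.2252 g VSS/g BOD₅.
Substrate removed = Q·(S₀ − S) = 976 m³/d × (806 − 13.7) g/m³ = 7.73×10^5 g/d = 773.3 kg/d.
Net biomass production P_X = Y_obs × Q·(S₀ − S) = 0.2252 × 773.3 = 174.2 kg VSS/d.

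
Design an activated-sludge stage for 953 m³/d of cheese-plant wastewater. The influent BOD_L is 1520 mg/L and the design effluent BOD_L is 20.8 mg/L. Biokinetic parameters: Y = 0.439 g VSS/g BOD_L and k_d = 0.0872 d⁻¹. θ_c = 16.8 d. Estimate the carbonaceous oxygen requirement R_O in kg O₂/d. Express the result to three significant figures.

R_O ≈ 1070 kg O₂/d

Observed yield with endogenous decay: Y_obs = Y / (1 + k_d·θ_c) = 0.439 / (1 + 0.0872 × 16.8) = 0.439 / 2.465 = 0.1781 g VSS/g BOD_L.
Substrate removed = Q·(S₀ − S) = 953 m³/d × (1520 − 20.8) g/m³ = 1.43×10^6 g/d = 1429 kg/d.
Biomass synthesised: P_X = Y_obs × 1429 = 254.5 kg VSS/d.
R_O = Q·(S₀ − S) − 1.42·P_X = 1429 − 1.42 × 254.5 = 1067 kg O₂/d.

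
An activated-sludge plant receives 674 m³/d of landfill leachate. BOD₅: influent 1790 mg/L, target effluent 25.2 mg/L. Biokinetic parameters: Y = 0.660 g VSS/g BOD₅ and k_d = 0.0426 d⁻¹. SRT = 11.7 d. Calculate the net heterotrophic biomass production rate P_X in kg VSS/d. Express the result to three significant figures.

Observed yield with endogenous decay: Y_obs = Y / (1 + k_d·θ_c) = 0.660 / (1 + 0.0426 × 11.7) = 0.660 / 1.498 = 0.4405 g VSS/g BOD₅.
Q·(S₀ − S) = 674 × (1790 − 25.2) × 10⁻³ = 1189 kg/d removed.
Net biomass production P_X = Y_obs × Q·(S₀ − S) = 0.4405 × 1189 = 523.9 kg VSS/d.

P_X ≈ 524 kg VSS/d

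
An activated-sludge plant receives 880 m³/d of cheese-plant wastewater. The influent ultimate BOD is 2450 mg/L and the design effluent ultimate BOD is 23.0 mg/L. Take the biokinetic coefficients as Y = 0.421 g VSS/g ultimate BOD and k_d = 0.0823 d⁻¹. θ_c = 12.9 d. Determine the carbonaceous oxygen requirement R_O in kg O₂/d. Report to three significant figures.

Correct the yield for decay: Y_obs = Y/(1 + k_d θ_c) = 0.421 / (1 + 0.0823 × 12.9) = 0.421 / 2.062 = 0.2042.
Substrate removed = Q·(S₀ − S) = 880 m³/d × (2450 − 23.0) g/m³ = 2.14×10^6 g/d = 2136 kg/d.
Biomass synthesised: P_X = Y_obs × 2136 = 436.1 kg VSS/d.
R_O = Q·ΔS − 1.42 P_X = 2136 − 619.3 = 1516 kg O₂/d.

R_O ≈ 1520 kg O₂/d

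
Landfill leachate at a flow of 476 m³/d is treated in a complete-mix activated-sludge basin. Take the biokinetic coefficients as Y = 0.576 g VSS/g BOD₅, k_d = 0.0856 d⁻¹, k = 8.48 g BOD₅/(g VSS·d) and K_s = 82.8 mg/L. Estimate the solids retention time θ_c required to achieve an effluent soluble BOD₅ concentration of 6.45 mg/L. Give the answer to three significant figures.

θ_c ≈ 3.74 d

At the target effluent, Y k S/(K_s+S) = 0.576×8.48×6.45/89.25 = 0.3530 d⁻¹.
θ_c = 1/(μ − k_d) = 1/(0.3530 − 0.0856) = 1/0.2674 = 3.740 d.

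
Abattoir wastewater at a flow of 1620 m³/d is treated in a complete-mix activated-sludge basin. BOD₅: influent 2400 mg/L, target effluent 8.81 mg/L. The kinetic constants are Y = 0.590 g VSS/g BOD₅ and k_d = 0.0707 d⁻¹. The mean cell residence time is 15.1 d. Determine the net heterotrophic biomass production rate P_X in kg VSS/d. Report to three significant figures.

The observed yield is Y_obs = Y/(1 + k_d·θ_c) = 0.590 / (1 + 0.0707 × 15.1) = 0.590 / 2.068 = 0.2854 g VSS per g BOD₅ removed.
Q·(S₀ − S) = 1620 × (2400 − 8.81) × 10⁻³ = 3874 kg/d removed.
P_X = Y_obs · Q(S₀ − S) = 0.2854 × 3874 = 1105 kg VSS/d.

P_X ≈ 1110 kg VSS/d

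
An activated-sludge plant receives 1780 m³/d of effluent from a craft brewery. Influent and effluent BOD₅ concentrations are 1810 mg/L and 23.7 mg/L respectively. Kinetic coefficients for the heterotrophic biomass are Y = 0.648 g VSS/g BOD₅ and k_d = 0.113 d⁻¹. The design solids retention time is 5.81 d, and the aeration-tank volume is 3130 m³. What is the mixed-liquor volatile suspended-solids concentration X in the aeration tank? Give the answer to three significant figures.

Solving the biomass balance for X: X = Y Q (S₀−S) θ_c / [V (1+k_d θ_c)] = 0.648 × 1780 × (1810 − 23.7) × 5.81 / [3130 × (1 + 0.113 × 5.81)] = 2309 mg/L.

X ≈ 2310 mg/L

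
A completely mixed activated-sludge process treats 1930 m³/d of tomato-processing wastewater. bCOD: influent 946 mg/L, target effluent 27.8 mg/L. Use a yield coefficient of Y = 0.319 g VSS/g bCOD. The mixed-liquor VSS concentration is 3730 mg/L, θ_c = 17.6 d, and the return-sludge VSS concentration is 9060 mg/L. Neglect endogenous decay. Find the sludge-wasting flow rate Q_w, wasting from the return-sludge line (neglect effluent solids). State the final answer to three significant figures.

Biomass mass balance (decay neglected): V·X = Y·Q·(S₀ − S)·θ_c, so V = 0.319 × 1930 × (946 − 27.8) × 17.6 / 3730 = 2667 m³.
θ_c = V·X/(Q_w·X_r) when wasting from the recycle, so Q_w = V·X/(θ_c·X_r) = 2667 × 3730 / (17.6 × 9060) = 62.40 m³/d.

Q_w ≈ 62.4 m³/d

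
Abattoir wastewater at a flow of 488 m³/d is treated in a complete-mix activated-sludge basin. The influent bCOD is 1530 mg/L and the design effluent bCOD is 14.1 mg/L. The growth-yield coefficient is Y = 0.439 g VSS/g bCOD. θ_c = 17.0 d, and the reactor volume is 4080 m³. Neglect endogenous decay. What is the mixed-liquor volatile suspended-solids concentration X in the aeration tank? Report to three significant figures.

From V·X = Y·Q·(S₀ − S)·θ_c (decay neglected): X = 0.439 × 488 × (1530 − 14.1) × 17.0 / 4080 = 1353 mg/L.

X ≈ 1350 mg/L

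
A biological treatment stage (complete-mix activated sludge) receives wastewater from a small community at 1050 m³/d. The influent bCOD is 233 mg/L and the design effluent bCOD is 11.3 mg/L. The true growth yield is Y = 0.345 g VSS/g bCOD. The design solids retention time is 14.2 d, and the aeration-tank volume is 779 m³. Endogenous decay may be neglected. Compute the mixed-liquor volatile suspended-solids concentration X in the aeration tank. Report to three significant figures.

X = Y·Q·ΔS·θ_c / V = 0.345 × 1050 × (233 − 11.3) × 14.2 / 779 = 1464 mg/L.

X ≈ 1460 mg/L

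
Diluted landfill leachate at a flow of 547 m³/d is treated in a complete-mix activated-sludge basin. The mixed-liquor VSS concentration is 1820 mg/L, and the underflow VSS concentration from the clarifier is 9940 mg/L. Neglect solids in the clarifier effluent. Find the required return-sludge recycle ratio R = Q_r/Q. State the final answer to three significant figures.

R ≈ 0.224

Solids balance on the clarifier gives (1+R)X = R·X_r, so R = X/(X_r − X) = 1820 / (9940 − 1820) = 0.2241.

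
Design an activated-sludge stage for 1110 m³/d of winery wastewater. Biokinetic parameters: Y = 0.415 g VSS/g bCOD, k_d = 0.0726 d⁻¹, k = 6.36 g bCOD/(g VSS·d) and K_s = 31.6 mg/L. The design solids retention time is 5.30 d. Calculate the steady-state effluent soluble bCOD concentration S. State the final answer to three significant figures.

Effluent substrate depends only on kinetics and SRT: S = K_s(1 + k_d θ_c) / [θ_c(Yk − k_d) − 1] = 31.6 × (1 + 0.0726 × 5.30) / [5.30 × (0.415 × 6.36 − 0.0726) − 1] = 43.76 / 12.60 = 3.472 mg/L.

S ≈ 3.47 mg/L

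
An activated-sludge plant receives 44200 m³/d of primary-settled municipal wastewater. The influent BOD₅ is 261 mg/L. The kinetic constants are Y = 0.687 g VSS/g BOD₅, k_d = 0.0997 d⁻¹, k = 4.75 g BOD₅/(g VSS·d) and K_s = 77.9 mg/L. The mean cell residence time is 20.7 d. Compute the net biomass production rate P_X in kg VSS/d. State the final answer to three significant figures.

For a completely mixed reactor with recycle the Lawrence–McCarty relation gives S = K_s·(1 + k_d·θ_c) / [θ_c·(Y·k − k_d) − 1] = 77.9 × (1 + 0.0997 × 20.7) / [20.7 × (0.687 × 4.75 − 0.0997) − 1] = 238.7 / 64.49 = 3.701 mg/L.
Correct the yield for decay: Y_obs = Y/(1 + k_d θ_c) = 0.687 / (1 + 0.0997 × 20.7) = 0.687 / 3.064 = 0.2242.
Substrate removed = Q·(S₀ − S) = 44200 m³/d × (261 − 3.70) g/m³ = 1.14×10^7 g/d = 11373 kg/d.
Biomass produced: P_X = Y_obs·Q·ΔS = 0.2242 × 11373 ≈ 2550 kg VSS/d.

P_X ≈ 2550 kg VSS/d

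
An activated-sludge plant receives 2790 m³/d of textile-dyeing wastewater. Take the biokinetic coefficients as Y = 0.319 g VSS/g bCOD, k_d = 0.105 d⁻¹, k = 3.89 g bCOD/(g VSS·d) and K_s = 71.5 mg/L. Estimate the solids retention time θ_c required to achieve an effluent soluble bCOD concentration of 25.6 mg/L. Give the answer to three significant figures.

From 1/θ_c = Y·k·S/(K_s + S) − k_d: Y·k·S/(K_s+S) = 0.319 × 3.89 × 25.6 / (71.5 + 25.6) = 0.3272 d⁻¹.
Then 1/θ_c = μ − k_d = 0.3272 − 0.105 = 0.2222 d⁻¹, giving θ_c = 4.501 d.

θ_c ≈ 4.50 d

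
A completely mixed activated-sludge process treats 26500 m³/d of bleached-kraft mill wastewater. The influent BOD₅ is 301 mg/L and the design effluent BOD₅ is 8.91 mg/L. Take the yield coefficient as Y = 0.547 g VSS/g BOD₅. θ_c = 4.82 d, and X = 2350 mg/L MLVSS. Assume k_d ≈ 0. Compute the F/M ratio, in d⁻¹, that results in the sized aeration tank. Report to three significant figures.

F/M ≈ 0.391 d⁻¹

With k_d = 0 the design equation reduces to V = Y Q (S₀−S) θ_c / X = 0.547 × 26500 × (301 − 8.91) × 4.82 / 2350 = 8684 m³.
Food-to-microorganism ratio F/M = Q S₀ / (V X) = 26500 × 301 / (8684 × 2350) = 0.3909 d⁻¹.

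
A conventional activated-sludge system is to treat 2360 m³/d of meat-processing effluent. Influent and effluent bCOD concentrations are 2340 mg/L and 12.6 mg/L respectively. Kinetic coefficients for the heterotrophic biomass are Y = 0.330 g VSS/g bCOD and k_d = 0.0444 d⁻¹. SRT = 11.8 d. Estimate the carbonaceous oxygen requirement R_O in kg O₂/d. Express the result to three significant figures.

Y_obs = Y / (1 + k_d θ_c) = 0.330 / (1 + 0.0444 × 11.8) = 0.330 / 1.524 = 0.2165.
ΔS = 2340 − 12.6 = 2327 mg/L, so the substrate removal rate is 2360 × 2327/1000 = 5493 kg bCOD/d.
Biomass synthesised: P_X = Y_obs × 5493 = 1189 kg VSS/d.
R_O = Q·(S₀ − S) − 1.42·P_X = 5493 − 1.42 × 1189 = 3804 kg O₂/d.

R_O ≈ 3800 kg O₂/d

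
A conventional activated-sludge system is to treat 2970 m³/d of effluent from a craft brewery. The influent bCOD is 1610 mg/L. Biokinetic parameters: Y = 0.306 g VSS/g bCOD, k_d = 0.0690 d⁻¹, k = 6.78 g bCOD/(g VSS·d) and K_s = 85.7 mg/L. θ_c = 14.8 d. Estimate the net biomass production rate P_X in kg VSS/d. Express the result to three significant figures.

P_X ≈ 721 kg VSS/d

For a completely mixed reactor with recycle the Lawrence–McCarty relation gives S = K_s·(1 + k_d·θ_c) / [θ_c·(Y·k − k_d) − 1] = 85.7 × (1 + 0.0690 × 14.8) / [14.8 × (0.306 × 6.78 − 0.0690) − 1] = 173.2 / 28.68 = 6.039 mg/L.
Y_obs = Y / (1 + k_d θ_c) = 0.306 / (1 + 0.0690 × 14.8) = 0.306 / 2.021 = 0.1514.
Substrate removed = Q·(S₀ − S) = 2970 m³/d × (1610 − 6.04) g/m³ = 4.76×10^6 g/d = 4764 kg/d.
P_X = Y_obs · Q(S₀ − S) = 0.1514 × 4764 = 721.2 kg VSS/d.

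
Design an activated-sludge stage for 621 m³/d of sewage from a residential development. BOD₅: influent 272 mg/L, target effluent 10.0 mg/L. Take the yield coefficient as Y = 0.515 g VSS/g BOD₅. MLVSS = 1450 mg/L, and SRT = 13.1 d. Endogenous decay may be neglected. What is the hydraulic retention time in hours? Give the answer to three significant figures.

τ ≈ 29.3 h

Biomass mass balance (decay neglected): V·X = Y·Q·(S₀ − S)·θ_c, so V = 0.515 × 621 × (272 − 10.0) × 13.1 / 1450 = 757.0 m³.
Hydraulic retention time τ = V/Q = 757.0 / 621 = 1.219 d = 29.26 h.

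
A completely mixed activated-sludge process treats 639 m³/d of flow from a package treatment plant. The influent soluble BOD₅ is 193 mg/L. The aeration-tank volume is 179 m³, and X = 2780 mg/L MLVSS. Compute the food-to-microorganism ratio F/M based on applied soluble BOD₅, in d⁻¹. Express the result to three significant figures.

F/M = Q·S₀ / (V·X) = 639 × 193 / (179.0 × 2780) = 0.2478 g soluble BOD₅·(g VSS·d)⁻¹.

F/M ≈ 0.248 d⁻¹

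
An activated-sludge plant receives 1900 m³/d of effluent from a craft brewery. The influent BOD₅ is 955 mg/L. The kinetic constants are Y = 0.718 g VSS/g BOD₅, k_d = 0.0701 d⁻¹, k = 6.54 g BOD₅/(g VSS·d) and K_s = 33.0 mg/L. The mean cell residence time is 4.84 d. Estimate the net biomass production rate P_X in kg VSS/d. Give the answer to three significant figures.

From the Monod/SRT balance for a CMAS, S = K_s·(1+k_d θ_c)/[θ_c·(Y k − k_d) − 1] = 33.0 × (1 + 0.0701 × 4.84) / [4.84 × (0.718 × 6.54 − 0.0701) − 1] = 44.20 / 21.39 = 2.066 mg/L.
Correct the yield for decay: Y_obs = Y/(1 + k_d θ_c) = 0.718 / (1 + 0.0701 × 4.84) = 0.718 / 1.339 = 0.5361.
ΔS = 955 − 2.07 = 952.9 mg/L, so the substrate removal rate is 1900 × 952.9/1000 = 1811 kg BOD₅/d.
Biomass produced: P_X = Y_obs·Q·ΔS = 0.5361 × 1811 ≈ 970.7 kg VSS/d.

P_X ≈ 971 kg VSS/d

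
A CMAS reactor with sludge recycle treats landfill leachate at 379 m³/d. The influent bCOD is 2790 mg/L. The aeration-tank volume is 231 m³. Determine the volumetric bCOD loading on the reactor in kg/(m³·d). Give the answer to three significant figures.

L_v ≈ 4.58 kg bCOD/(m³·d)

Volumetric loading L_v = Q·S₀ / V = 379 × 2790 g/m³ / 231.0 m³ = 4578 g/(m³·d) = 4.578 kg bCOD/(m³·d).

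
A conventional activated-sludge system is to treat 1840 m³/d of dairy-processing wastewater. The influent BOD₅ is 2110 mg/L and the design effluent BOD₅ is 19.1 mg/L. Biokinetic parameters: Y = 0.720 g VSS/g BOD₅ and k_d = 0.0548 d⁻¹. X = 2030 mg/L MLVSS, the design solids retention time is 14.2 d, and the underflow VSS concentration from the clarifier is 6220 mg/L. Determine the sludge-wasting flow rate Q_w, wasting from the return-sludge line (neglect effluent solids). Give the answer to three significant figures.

Steady-state biomass mass balance: V·X·(1 + k_d·θ_c) = Y·Q·(S₀ − S)·θ_c, so V = 0.720 × 1840 × (2110 − 19.1) × 14.2 / [2030 × (1 + 0.0548 × 14.2)] = 3.93×10^7 / 3610 = 10897 m³.
Q_w = (V·X)/(θ_c X_r) = 10897 × 2030 / (14.2 × 6220) = 250.5 m³/d.

Q_w ≈ 250 m³/d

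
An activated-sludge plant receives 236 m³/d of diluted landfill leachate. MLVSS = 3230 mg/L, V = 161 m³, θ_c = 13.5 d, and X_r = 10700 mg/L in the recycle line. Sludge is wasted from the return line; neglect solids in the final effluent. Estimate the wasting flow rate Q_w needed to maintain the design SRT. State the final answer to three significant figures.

Q_w ≈ 3.60 m³/d

Q_w = (V·X)/(θ_c X_r) = 161.0 × 3230 / (13.5 × 10700) = 3.600 m³/d.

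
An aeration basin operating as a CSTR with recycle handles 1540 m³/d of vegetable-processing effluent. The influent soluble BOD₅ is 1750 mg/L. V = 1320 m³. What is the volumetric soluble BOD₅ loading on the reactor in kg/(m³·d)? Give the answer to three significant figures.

Volumetric loading L_v = Q·S₀ / V = 1540 × 1750 g/m³ / 1320 m³ = 2042 g/(m³·d) = 2.042 kg soluble BOD₅/(m³·d).

L_v ≈ 2.04 kg soluble BOD₅/(m³·d)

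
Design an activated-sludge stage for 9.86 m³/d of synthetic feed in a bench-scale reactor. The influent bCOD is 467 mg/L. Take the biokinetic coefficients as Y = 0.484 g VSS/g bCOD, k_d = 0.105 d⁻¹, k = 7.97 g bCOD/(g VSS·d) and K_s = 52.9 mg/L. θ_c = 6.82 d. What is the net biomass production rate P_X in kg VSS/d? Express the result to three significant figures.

P_X ≈ 1.29 kg VSS/d

From the Monod/SRT balance for a CMAS, S = K_s·(1+k_d θ_c)/[θ_c·(Y k − k_d) − 1] = 52.9 × (1 + 0.105 × 6.82) / [6.82 × (0.484 × 7.97 − 0.105) − 1] = 90.78 / 24.59 = 3.692 mg/L.
Correct the yield for decay: Y_obs = Y/(1 + k_d θ_c) = 0.484 / (1 + 0.105 × 6.82) = 0.484 / 1.716 = 0.2820.
ΔS = 467 − 3.69 = 463.3 mg/L, so the substrate removal rate is 9.86 × 463.3/1000 = 4.568 kg bCOD/d.
So the net sludge growth is P_X = 0.2820 × 4.568 = 1.288 kg VSS/d.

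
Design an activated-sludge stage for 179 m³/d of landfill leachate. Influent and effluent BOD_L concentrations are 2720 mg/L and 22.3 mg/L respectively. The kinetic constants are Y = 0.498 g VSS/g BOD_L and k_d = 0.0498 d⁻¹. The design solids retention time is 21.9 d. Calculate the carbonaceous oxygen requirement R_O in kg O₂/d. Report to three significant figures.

Observed yield with endogenous decay: Y_obs = Y / (1 + k_d·θ_c) = 0.498 / (1 + 0.0498 × 21.9) = 0.498 / 2.091 = 0.2382 g VSS/g BOD_L.
Substrate removed = Q·(S₀ − S) = 179 m³/d × (2720 − 22.3) g/m³ = 4.83×10^5 g/d = 482.9 kg/d.
P_X = Y_obs·Q·(S₀ − S) = 0.2382 × 482.9 = 115.0 kg VSS/d.
R_O = Q·(S₀ − S) − 1.42·P_X = 482.9 − 1.42 × 115.0 = 319.5 kg O₂/d.

R_O ≈ 320 kg O₂/d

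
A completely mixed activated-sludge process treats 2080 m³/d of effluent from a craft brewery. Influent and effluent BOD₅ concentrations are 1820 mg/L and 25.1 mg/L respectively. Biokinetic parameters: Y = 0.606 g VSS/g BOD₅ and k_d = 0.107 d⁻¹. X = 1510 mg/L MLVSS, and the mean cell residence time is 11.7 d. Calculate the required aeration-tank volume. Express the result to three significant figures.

V ≈ 7780 m³

Steady-state biomass mass balance: V·X·(1 + k_d·θ_c) = Y·Q·(S₀ − S)·θ_c, so V = 0.606 × 2080 × (1820 − 25.1) × 11.7 / [1510 × (1 + 0.107 × 11.7)] = 2.65×10^7 / 3400 = 7785 m³.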